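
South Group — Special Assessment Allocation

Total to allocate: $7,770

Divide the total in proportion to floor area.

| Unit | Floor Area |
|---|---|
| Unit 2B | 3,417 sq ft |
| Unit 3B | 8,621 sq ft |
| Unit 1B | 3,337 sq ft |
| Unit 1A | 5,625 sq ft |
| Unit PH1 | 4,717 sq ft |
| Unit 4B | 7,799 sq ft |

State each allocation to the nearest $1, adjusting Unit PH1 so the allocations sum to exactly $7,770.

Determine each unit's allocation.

Unit 2B: $792; Unit 3B: $1,999; Unit 1B: $774; Unit 1A: $1,304; Unit PH1: $1,093; Unit 4B: $1,808

Total floor area = 33,516.
Raw shares: Unit 2B 3,417/33,516 × $7,770 = 792.16; Unit 3B 8,621/33,516 × $7,770 = 1,998.60; Unit 1B 3,337/33,516 × $7,770 = 773.62; Unit 1A 5,625/33,516 × $7,770 = 1,304.04; Unit PH1 4,717/33,516 × $7,770 = 1,093.54; Unit 4B 7,799/33,516 × $7,770 = 1,808.04.
Rounded to nearest $1: Unit 2B $792; Unit 3B $1,999; Unit 1B $774; Unit 1A $1,304; Unit PH1 $1,094; Unit 4B $1,808. Sum = $7,771.
Difference $7,770 − $7,771 = −$1 applied to Unit PH1: Unit PH1 becomes $1,093.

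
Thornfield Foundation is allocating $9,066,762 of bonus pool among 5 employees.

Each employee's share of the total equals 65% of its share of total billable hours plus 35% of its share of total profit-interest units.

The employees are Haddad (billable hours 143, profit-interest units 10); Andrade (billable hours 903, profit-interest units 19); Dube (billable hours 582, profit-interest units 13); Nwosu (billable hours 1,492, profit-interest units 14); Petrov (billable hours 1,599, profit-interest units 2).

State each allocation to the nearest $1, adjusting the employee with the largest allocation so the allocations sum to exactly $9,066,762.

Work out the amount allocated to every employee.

Haddad: $725,720; Andrade: $2,167,277; Dube: $1,438,111; Nwosu: $2,629,292; Petrov: $2,106,362

Billable hours total 4,719; profit-interest units total 58.
Combined weights (65% billable hours + 35% profit-interest units): Haddad 0.0800; Andrade 0.2390; Dube 0.1586; Nwosu 0.2900; Petrov 0.2323.
Raw shares: Haddad 725,719.93; Andrade 2,167,276.52; Dube 1,438,111.44; Nwosu 2,629,292.08; Petrov 2,106,362.04.
After rounding ($1): Haddad $725,720; Andrade $2,167,277; Dube $1,438,111; Nwosu $2,629,292; Petrov $2,106,362. Sum = $9,066,762.
No rounding difference to absorb.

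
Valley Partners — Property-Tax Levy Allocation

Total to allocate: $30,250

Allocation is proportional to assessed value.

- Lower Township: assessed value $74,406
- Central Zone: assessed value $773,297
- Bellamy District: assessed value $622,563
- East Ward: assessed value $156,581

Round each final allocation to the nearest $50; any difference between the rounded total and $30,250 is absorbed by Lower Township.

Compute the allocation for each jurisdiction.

Lower Township: $1,350; Central Zone: $14,400; Bellamy District: $11,600; East Ward: $2,900

Assessed value total: 1,626,847.
Proportional shares: Lower Township 74,406/1,626,847 × $30,250 = 1,383.52; Central Zone 773,297/1,626,847 × $30,250 = 14,378.88; Bellamy District 622,563/1,626,847 × $30,250 = 11,576.09; East Ward 156,581/1,626,847 × $30,250 = 2,911.51.
At nearest $50: Lower Township $1,400; Central Zone $14,400; Bellamy District $11,600; East Ward $2,900. Sum = $30,300.
Difference $30,250 − $30,300 = −$50 applied to Lower Township: Lower Township becomes $1,350.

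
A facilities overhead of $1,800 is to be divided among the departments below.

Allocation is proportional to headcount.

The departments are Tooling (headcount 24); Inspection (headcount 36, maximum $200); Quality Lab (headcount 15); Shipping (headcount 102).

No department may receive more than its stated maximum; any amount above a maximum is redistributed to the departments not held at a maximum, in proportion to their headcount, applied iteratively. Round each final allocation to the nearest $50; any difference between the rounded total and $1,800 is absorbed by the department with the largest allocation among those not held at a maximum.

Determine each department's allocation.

Headcount total: 177.
Pro-rata shares before constraints: Tooling 244.07; Inspection 366.10; Quality Lab 152.54; Shipping 1,037.29.
Held at cap: Inspection ($200); balance $1,600 reallocated over remaining headcount 141.
Shares after redistribution: Tooling 272.34 → $250; Quality Lab 170.21 → $150; Shipping 1,157.45 → $1,150.
Rounding difference +$50 applied to Shipping → $1,200.

Tooling: $250 · Inspection: $200 · Quality Lab: $150 · Shipping: $1,200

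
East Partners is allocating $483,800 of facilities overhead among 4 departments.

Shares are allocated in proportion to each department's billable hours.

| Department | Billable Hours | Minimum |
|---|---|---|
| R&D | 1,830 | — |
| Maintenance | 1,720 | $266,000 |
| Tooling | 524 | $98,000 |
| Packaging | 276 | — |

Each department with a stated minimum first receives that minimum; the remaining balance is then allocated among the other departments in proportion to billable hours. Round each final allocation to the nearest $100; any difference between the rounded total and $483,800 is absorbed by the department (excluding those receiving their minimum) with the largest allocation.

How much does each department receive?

R&D: $104,100 · Maintenance: $266,000 · Tooling: $98,000 · Packaging: $15,700

Minimums first: Maintenance $266,000; Tooling $98,000. Residual $119,800.
Residual split over remaining billable hours 2,106: R&D 104,099.72 → $104,100; Packaging 15,700.28 → $15,700.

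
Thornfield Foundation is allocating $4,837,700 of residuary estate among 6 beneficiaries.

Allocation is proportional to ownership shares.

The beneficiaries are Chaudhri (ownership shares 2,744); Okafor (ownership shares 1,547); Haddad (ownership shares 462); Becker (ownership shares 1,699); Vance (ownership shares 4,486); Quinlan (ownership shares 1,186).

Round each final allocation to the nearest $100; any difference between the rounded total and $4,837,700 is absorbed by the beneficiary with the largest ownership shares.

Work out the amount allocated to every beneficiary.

Combined ownership shares = 12,124.
Raw shares: Chaudhri 2,744/12,124 × $4,837,700 = 1,094,906.70; Okafor 1,547/12,124 × $4,837,700 = 617,281.58; Haddad 462/12,124 × $4,837,700 = 184,346.54; Becker 1,699/12,124 × $4,837,700 = 677,932.39; Vance 4,486/12,124 × $4,837,700 = 1,789,996.88; Quinlan 1,186/12,124 × $4,837,700 = 473,235.91.
Rounded to nearest $100: Chaudhri $1,094,900; Okafor $617,300; Haddad $184,300; Becker $677,900; Vance $1,790,000; Quinlan $473,200. Sum = $4,837,600.
Difference $4,837,700 − $4,837,600 = +$100 applied to largest ownership shares (Vance): Vance becomes $1,790,100.

Chaudhri: $1,094,900; Okafor: $617,300; Haddad: $184,300; Becker: $677,900; Vance: $1,790,100; Quinlan: $473,200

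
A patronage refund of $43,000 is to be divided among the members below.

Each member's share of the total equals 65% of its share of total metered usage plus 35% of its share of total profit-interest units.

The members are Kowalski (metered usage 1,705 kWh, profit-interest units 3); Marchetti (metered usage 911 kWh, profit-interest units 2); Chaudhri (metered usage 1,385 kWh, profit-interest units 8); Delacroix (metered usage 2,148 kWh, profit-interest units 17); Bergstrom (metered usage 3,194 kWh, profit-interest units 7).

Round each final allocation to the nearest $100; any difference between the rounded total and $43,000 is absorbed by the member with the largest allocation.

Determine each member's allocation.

Kowalski: $6,300 | Marchetti: $3,500 | Chaudhri: $7,400 | Delacroix: $13,400 | Bergstrom: $12,400

Totals — metered usage 9,343, profit-interest units 37.
Composite weights (65% metered usage + 35% profit-interest units): Kowalski 0.1470; Marchetti 0.0823; Chaudhri 0.1720; Delacroix 0.3102; Bergstrom 0.2884.
Raw shares: Kowalski 6,320.85; Marchetti 3,538.81; Chaudhri 7,397.34; Delacroix 13,340.70; Bergstrom 12,402.29.
Rounded to nearest $100: Kowalski $6,300; Marchetti $3,500; Chaudhri $7,400; Delacroix $13,300; Bergstrom $12,400. Sum = $42,900.
Difference $43,000 − $42,900 = +$100 applied to largest allocation (Delacroix): Delacroix becomes $13,400.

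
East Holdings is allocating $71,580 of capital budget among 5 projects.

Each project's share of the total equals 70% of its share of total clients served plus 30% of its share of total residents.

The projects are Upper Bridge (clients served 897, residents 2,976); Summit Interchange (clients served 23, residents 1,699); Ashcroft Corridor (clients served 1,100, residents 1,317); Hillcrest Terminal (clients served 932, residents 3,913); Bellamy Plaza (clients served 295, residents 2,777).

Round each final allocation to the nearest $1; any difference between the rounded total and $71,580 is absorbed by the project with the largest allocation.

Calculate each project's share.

Clients served total 3,247; residents total 12,682.
Blended shares (70% clients served + 30% residents): Upper Bridge 0.2638; Summit Interchange 0.0451; Ashcroft Corridor 0.2683; Hillcrest Terminal 0.2935; Bellamy Plaza 0.1293.
Pro-rata amounts: Upper Bridge 18,881.19; Summit Interchange 3,231.78; Ashcroft Corridor 19,204.65; Hillcrest Terminal 21,007.88; Bellamy Plaza 9,254.48.
Rounded to nearest $1: Upper Bridge $18,881; Summit Interchange $3,232; Ashcroft Corridor $19,205; Hillcrest Terminal $21,008; Bellamy Plaza $9,254. Sum = $71,580.
Rounded total matches; no reconciliation needed.

Upper Bridge: $18,881 · Summit Interchange: $3,232 · Ashcroft Corridor: $19,205 · Hillcrest Terminal: $21,008 · Bellamy Plaza: $9,254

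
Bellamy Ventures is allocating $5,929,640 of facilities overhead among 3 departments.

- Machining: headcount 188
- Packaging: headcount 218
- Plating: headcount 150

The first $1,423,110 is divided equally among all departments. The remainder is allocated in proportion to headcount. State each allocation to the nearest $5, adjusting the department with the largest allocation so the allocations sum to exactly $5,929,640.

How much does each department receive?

$1,423,110 shared equally gives $474,370 per department.
Remainder $4,506,530 by headcount (total 556): Machining 1,523,790.72 → $1,523,790; Packaging 1,766,948.81 → $1,766,950; Plating 1,215,790.47 → $1,215,790.
Totals: Machining $474,370 + $1,523,790 = $1,998,160; Packaging $474,370 + $1,766,950 = $2,241,320; Plating $474,370 + $1,215,790 = $1,690,160.

Machining: $1,998,160; Packaging: $2,241,320; Plating: $1,690,160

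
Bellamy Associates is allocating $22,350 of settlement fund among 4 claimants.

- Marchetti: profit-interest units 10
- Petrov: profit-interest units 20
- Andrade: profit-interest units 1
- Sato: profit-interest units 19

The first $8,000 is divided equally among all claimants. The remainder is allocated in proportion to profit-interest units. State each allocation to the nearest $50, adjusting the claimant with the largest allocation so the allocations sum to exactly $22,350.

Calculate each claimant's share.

Marchetti: $4,850 | Petrov: $7,750 | Andrade: $2,300 | Sato: $7,450

$8,000 shared equally gives $2,000 per claimant.
Remainder $14,350 by profit-interest units (total 50): Marchetti 2,870.00 → $2,850; Petrov 5,740.00 → $5,750; Andrade 287.00 → $300; Sato 5,453.00 → $5,450.
Totals: Marchetti $2,000 + $2,850 = $4,850; Petrov $2,000 + $5,750 = $7,750; Andrade $2,000 + $300 = $2,300; Sato $2,000 + $5,450 = $7,450.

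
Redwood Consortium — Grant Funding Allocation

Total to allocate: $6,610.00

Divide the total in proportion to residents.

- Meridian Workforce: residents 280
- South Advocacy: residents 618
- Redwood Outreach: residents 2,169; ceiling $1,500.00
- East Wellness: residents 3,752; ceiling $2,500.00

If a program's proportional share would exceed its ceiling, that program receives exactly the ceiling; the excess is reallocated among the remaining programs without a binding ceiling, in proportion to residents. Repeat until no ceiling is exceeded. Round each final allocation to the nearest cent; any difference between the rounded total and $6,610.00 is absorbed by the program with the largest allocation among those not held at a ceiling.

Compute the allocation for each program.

Meridian Workforce: $813.81 | South Advocacy: $1,796.19 | Redwood Outreach: $1,500.00 | East Wellness: $2,500.00

Total residents = 6,819.
Unconstrained shares: Meridian Workforce 271.4181; South Advocacy 599.0585; Redwood Outreach 2,102.5209; East Wellness 3,637.0025.
Held at cap: Redwood Outreach ($1,500.00), East Wellness ($2,500.00); residual $2,610.00 reallocated over remaining residents 898.
Remaining shares: Meridian Workforce 813.8085 → $813.81; South Advocacy 1,796.1915 → $1,796.19.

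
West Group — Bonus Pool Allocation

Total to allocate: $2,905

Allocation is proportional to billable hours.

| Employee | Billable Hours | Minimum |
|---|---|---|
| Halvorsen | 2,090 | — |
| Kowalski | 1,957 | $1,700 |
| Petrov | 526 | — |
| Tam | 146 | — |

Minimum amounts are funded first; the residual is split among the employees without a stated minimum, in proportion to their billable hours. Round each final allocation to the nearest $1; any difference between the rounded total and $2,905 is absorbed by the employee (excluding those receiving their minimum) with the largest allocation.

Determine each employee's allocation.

Guaranteed amounts: Kowalski $1,700. Remaining pool $1,205.
Remaining pool split over remaining billable hours 2,762: Halvorsen 911.82 → $912; Petrov 229.48 → $229; Tam 63.70 → $64.

Halvorsen: $912; Kowalski: $1,700; Petrov: $229; Tam: $64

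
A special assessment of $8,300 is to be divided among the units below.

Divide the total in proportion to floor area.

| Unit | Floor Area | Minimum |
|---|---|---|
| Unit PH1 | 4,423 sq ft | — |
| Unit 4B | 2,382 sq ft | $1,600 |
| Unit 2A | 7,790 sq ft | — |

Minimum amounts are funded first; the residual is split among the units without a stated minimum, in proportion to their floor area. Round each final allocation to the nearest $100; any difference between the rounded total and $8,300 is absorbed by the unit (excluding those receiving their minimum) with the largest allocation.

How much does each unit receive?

Unit PH1: $2,400; Unit 4B: $1,600; Unit 2A: $4,300

Fund the minimums — Unit 4B $1,600. Balance $6,700.
Balance split over remaining floor area 12,213: Unit PH1 2,426.44 → $2,400; Unit 2A 4,273.56 → $4,300.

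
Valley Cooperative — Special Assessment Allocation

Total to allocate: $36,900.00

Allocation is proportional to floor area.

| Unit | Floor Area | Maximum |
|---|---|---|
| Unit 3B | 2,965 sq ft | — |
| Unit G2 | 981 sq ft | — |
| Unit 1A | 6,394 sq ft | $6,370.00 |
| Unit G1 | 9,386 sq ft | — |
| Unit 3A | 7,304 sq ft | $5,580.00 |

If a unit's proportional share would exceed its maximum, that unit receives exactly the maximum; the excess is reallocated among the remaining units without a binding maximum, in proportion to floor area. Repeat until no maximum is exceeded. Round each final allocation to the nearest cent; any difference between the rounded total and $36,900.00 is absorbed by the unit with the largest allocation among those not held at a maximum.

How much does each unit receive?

Combined floor area = 27,030.
Pro-rata shares before constraints: Unit 3B 4,047.6693; Unit G2 1,339.2120; Unit 1A 8,728.7680; Unit G1 12,813.2963; Unit 3A 9,971.0544.
Capped: Unit 1A ($6,370.00), Unit 3A ($5,580.00); residual $24,950.00 reallocated over remaining floor area 13,332.
Shares after redistribution: Unit 3B 5,548.8111 → $5,548.81; Unit G2 1,835.8798 → $1,835.88; Unit G1 17,565.3090 → $17,565.31.

Unit 3B: $5,548.81 · Unit G2: $1,835.88 · Unit 1A: $6,370.00 · Unit G1: $17,565.31 · Unit 3A: $5,580.00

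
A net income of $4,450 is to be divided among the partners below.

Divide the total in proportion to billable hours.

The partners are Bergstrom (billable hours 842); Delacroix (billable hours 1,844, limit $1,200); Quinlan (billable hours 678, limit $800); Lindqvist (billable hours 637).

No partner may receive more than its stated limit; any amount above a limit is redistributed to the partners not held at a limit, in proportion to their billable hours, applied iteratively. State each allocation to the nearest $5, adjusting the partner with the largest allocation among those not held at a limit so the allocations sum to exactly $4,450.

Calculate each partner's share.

Bergstrom: $1,395 | Delacroix: $1,200 | Quinlan: $800 | Lindqvist: $1,055

Combined billable hours = 4,001.
Pro-rata shares before constraints: Bergstrom 936.49; Delacroix 2,050.94; Quinlan 754.09; Lindqvist 708.49.
Cap binds for Delacroix ($1,200); balance $3,250 reallocated over remaining billable hours 2,157.
Cap binds for Quinlan ($800); balance $2,450 reallocated over remaining billable hours 1,479.
Redistributed shares: Bergstrom 1,394.79 → $1,395; Lindqvist 1,055.21 → $1,055.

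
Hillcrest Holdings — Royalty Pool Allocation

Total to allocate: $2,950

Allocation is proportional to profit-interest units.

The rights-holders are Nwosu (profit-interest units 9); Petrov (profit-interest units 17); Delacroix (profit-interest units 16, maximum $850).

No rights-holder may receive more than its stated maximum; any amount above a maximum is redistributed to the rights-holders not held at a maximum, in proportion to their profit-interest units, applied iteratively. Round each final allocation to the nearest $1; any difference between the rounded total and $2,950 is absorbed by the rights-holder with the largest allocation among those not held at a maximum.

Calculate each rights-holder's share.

Nwosu: $727 | Petrov: $1,373 | Delacroix: $850

Combined profit-interest units = 42.
Unconstrained shares: Nwosu 632.14; Petrov 1,194.05; Delacroix 1,123.81.
Capped: Delacroix ($850); remaining pool $2,100 reallocated over remaining profit-interest units 26.
Redistributed shares: Nwosu 726.92 → $727; Petrov 1,373.08 → $1,373.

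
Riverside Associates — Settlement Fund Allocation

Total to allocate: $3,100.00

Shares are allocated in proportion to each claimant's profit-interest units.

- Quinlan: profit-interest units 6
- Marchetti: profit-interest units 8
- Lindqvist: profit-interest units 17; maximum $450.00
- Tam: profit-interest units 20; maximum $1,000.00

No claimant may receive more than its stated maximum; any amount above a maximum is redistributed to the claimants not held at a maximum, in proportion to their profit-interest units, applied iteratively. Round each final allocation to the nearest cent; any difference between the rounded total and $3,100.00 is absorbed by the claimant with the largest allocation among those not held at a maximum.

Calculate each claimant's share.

Sum of profit-interest units: 51.
Pro-rata shares before constraints: Quinlan 364.7059; Marchetti 486.2745; Lindqvist 1,033.3333; Tam 1,215.6863.
Cap binds for Lindqvist ($450.00), Tam ($1,000.00); remaining pool $1,650.00 reallocated over remaining profit-interest units 14.
Remaining shares: Quinlan 707.1429 → $707.14; Marchetti 942.8571 → $942.86.

Quinlan: $707.14 | Marchetti: $942.86 | Lindqvist: $450.00 | Tam: $1,000.00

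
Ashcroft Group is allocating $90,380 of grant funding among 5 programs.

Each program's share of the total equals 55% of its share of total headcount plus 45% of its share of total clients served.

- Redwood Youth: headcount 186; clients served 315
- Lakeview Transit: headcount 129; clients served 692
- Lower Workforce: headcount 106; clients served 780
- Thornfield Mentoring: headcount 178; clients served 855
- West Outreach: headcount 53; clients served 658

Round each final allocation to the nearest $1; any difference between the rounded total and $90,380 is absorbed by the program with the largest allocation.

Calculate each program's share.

Redwood Youth: $18,063 · Lakeview Transit: $18,364 · Lower Workforce: $17,695 · Thornfield Mentoring: $24,108 · West Outreach: $12,150

Headcount total 652; clients served total 3,300.
Blended shares (55% headcount + 45% clients served): Redwood Youth 0.1999; Lakeview Transit 0.2032; Lower Workforce 0.1958; Thornfield Mentoring 0.2667; West Outreach 0.1344.
Pro-rata amounts: Redwood Youth 18,063.02; Lakeview Transit 18,363.65; Lower Workforce 17,694.67; Thornfield Mentoring 24,108.35; West Outreach 12,150.31.
Rounded to nearest $1: Redwood Youth $18,063; Lakeview Transit $18,364; Lower Workforce $17,695; Thornfield Mentoring $24,108; West Outreach $12,150. Sum = $90,380.
Sum already equals the total — no adjustment.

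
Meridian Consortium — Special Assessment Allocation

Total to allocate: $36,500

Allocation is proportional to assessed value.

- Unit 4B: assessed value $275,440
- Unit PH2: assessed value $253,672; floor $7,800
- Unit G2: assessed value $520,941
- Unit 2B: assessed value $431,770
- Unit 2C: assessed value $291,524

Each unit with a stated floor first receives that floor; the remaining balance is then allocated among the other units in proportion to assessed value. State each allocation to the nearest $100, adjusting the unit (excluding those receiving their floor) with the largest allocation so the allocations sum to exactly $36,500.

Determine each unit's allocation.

Minimums first: Unit PH2 $7,800. Residual $28,700.
Residual split over remaining assessed value 1,519,675: Unit 4B 5,201.85 → $5,200; Unit G2 9,838.29 → $9,800; Unit 2B 8,154.24 → $8,200; Unit 2C 5,505.61 → $5,500.

Unit 4B: $5,200; Unit PH2: $7,800; Unit G2: $9,800; Unit 2B: $8,200; Unit 2C: $5,500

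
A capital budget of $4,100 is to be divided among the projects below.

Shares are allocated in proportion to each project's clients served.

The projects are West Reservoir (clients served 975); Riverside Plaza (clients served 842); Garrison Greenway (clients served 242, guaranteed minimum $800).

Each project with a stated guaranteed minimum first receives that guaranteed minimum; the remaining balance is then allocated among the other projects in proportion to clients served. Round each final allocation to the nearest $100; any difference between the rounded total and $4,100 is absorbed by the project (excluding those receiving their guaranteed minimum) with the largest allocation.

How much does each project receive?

Guaranteed amounts: Garrison Greenway $800. Residual $3,300.
Residual split over remaining clients served 1,817: West Reservoir 1,770.78 → $1,800; Riverside Plaza 1,529.22 → $1,500.

West Reservoir: $1,800 · Riverside Plaza: $1,500 · Garrison Greenway: $800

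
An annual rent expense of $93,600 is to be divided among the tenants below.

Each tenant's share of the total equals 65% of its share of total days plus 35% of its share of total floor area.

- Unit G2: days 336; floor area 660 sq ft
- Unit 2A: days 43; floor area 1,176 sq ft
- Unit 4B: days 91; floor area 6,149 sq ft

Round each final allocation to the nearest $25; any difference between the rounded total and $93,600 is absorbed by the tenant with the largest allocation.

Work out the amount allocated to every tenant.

Unit G2: $46,200 · Unit 2A: $10,400 · Unit 4B: $37,000

Totals — days 470, floor area 7,985.
Combined weights (65% days + 35% floor area): Unit G2 0.4936; Unit 2A 0.1110; Unit 4B 0.3954.
Raw shares: Unit G2 46,201.90; Unit 2A 10,390.98; Unit 4B 37,007.12.
Rounded to nearest $25: Unit G2 $46,200; Unit 2A $10,400; Unit 4B $37,000. Sum = $93,600.
Rounded total matches; no reconciliation needed.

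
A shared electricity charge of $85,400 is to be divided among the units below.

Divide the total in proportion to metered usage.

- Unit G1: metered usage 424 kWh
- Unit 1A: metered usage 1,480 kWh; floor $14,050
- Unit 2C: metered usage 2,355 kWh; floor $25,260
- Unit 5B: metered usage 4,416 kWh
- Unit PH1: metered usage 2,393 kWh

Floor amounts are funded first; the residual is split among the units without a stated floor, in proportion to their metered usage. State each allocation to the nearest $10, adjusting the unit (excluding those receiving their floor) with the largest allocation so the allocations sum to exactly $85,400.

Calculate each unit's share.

Unit G1: $2,700 | Unit 1A: $14,050 | Unit 2C: $25,260 | Unit 5B: $28,140 | Unit PH1: $15,250

Minimums first: Unit 1A $14,050; Unit 2C $25,260. Residual $46,090.
Residual split over remaining metered usage 7,233: Unit G1 2,701.81 → $2,700; Unit 5B 28,139.56 → $28,140; Unit PH1 15,248.63 → $15,250.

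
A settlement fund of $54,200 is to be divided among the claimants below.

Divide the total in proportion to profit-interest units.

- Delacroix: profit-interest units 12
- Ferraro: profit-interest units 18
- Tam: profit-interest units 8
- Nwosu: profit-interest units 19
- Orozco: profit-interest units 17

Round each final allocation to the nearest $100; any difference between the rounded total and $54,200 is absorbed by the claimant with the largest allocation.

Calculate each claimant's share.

Delacroix: $8,800 | Ferraro: $13,200 | Tam: $5,900 | Nwosu: $13,800 | Orozco: $12,500

Combined profit-interest units = 74.
Unrounded shares: Delacroix 12/74 × $54,200 = 8,789.19; Ferraro 18/74 × $54,200 = 13,183.78; Tam 8/74 × $54,200 = 5,859.46; Nwosu 19/74 × $54,200 = 13,916.22; Orozco 17/74 × $54,200 = 12,451.35.
Rounded to nearest $100: Delacroix $8,800; Ferraro $13,200; Tam $5,900; Nwosu $13,900; Orozco $12,500. Sum = $54,300.
Difference $54,200 − $54,300 = −$100 applied to largest allocation (Nwosu): Nwosu becomes $13,800.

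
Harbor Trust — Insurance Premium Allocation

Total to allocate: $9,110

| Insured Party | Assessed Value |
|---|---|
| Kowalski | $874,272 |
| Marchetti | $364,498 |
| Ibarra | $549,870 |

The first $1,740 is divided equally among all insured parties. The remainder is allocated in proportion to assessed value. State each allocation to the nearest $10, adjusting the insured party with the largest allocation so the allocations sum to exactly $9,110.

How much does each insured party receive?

Equal tier: $1,740 ÷ 3 = $580 apiece.
Remainder $7,370 by assessed value (total 1,788,640): Kowalski 3,602.39 → $3,600; Marchetti 1,501.90 → $1,500; Ibarra 2,265.71 → $2,270.
Totals: Kowalski $580 + $3,600 = $4,180; Marchetti $580 + $1,500 = $2,080; Ibarra $580 + $2,270 = $2,850.

Kowalski: $4,180 · Marchetti: $2,080 · Ibarra: $2,850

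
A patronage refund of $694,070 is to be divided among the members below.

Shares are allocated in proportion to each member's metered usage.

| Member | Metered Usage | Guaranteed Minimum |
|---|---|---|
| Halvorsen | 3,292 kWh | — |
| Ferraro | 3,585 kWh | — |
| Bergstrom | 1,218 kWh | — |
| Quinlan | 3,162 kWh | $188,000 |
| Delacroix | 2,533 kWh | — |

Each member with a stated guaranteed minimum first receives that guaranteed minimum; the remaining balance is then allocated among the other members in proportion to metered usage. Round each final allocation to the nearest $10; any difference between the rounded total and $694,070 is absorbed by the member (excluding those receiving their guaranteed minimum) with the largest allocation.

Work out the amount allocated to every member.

Guaranteed amounts: Quinlan $188,000. Residual $506,070.
Residual split over remaining metered usage 10,628: Halvorsen 156,754.09 → $156,750; Ferraro 170,705.77 → $170,710; Bergstrom 57,997.11 → $58,000; Delacroix 120,613.03 → $120,610.

Halvorsen: $156,750 · Ferraro: $170,710 · Bergstrom: $58,000 · Quinlan: $188,000 · Delacroix: $120,610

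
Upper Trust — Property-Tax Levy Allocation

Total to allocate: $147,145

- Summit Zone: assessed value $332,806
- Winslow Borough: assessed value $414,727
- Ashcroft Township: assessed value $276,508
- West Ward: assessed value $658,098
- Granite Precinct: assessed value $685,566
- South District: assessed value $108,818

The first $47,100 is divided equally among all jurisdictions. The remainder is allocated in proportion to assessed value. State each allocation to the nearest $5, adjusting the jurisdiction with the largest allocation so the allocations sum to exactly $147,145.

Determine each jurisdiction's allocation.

Summit Zone: $21,295; Winslow Borough: $24,605; Ashcroft Township: $19,020; West Ward: $34,435; Granite Precinct: $35,545; South District: $12,245

First tranche $47,100 split equally: $7,850 each.
Remainder $100,045 by assessed value (total 2,476,523): Summit Zone 13,444.48 → $13,445; Winslow Borough 16,753.88 → $16,755; Ashcroft Township 11,170.19 → $11,170; West Ward 26,585.42 → $26,585; Granite Precinct 27,695.06 → $27,695; South District 4,395.96 → $4,395.
Totals: Summit Zone $7,850 + $13,445 = $21,295; Winslow Borough $7,850 + $16,755 = $24,605; Ashcroft Township $7,850 + $11,170 = $19,020; West Ward $7,850 + $26,585 = $34,435; Granite Precinct $7,850 + $27,695 = $35,545; South District $7,850 + $4,395 = $12,245.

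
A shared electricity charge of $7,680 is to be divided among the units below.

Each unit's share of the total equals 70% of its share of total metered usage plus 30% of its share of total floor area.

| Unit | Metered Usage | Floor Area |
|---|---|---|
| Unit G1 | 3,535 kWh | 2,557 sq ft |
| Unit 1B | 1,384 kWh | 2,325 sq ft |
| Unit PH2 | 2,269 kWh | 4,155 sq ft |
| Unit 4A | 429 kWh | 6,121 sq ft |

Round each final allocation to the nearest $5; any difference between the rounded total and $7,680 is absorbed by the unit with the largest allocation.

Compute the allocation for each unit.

Unit G1: $2,880 | Unit 1B: $1,330 | Unit PH2: $2,235 | Unit 4A: $1,235

Totals — metered usage 7,617, floor area 15,158.
Composite weights (70% metered usage + 30% floor area): Unit G1 0.3755; Unit 1B 0.1732; Unit PH2 0.2908; Unit 4A 0.1606.
Proportional shares: Unit G1 2,883.63; Unit 1B 1,330.21; Unit PH2 2,232.99; Unit 4A 1,233.17.
After rounding ($5): Unit G1 $2,885; Unit 1B $1,330; Unit PH2 $2,235; Unit 4A $1,235. Sum = $7,685.
Difference $7,680 − $7,685 = −$5 applied to largest allocation (Unit G1): Unit G1 becomes $2,880.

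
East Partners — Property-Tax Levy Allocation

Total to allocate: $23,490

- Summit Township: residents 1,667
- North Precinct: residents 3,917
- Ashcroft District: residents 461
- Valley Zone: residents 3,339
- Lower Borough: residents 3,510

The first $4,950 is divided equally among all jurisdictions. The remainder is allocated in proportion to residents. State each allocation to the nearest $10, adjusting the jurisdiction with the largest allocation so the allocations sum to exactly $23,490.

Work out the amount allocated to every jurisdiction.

Summit Township: $3,390 · North Precinct: $6,620 · Ashcroft District: $1,650 · Valley Zone: $5,790 · Lower Borough: $6,040

$4,950 shared equally gives $990 per jurisdiction.
Remainder $18,540 by residents (total 12,894): Summit Township 2,396.94 → $2,400; North Precinct 5,632.17 → $5,630; Ashcroft District 662.86 → $660; Valley Zone 4,801.07 → $4,800; Lower Borough 5,046.95 → $5,050.
Totals: Summit Township $990 + $2,400 = $3,390; North Precinct $990 + $5,630 = $6,620; Ashcroft District $990 + $660 = $1,650; Valley Zone $990 + $4,800 = $5,790; Lower Borough $990 + $5,050 = $6,040.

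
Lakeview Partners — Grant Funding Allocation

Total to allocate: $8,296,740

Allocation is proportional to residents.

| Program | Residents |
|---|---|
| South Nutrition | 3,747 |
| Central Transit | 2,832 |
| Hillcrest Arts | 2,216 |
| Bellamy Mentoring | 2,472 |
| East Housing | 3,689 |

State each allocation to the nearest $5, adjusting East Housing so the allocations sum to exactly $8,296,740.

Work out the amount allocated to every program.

Combined residents = 14,956.
Raw shares: South Nutrition 3,747/14,956 × $8,296,740 = 2,078,622.95; Central Transit 2,832/14,956 × $8,296,740 = 1,571,032.88; Hillcrest Arts 2,216/14,956 × $8,296,740 = 1,229,311.04; Bellamy Mentoring 2,472/14,956 × $8,296,740 = 1,371,325.31; East Housing 3,689/14,956 × $8,296,740 = 2,046,447.84.
After rounding ($5): South Nutrition $2,078,625; Central Transit $1,571,035; Hillcrest Arts $1,229,310; Bellamy Mentoring $1,371,325; East Housing $2,046,450. Sum = $8,296,745.
Difference $8,296,740 − $8,296,745 = −$5 applied to East Housing: East Housing becomes $2,046,445.

South Nutrition: $2,078,625 · Central Transit: $1,571,035 · Hillcrest Arts: $1,229,310 · Bellamy Mentoring: $1,371,325 · East Housing: $2,046,445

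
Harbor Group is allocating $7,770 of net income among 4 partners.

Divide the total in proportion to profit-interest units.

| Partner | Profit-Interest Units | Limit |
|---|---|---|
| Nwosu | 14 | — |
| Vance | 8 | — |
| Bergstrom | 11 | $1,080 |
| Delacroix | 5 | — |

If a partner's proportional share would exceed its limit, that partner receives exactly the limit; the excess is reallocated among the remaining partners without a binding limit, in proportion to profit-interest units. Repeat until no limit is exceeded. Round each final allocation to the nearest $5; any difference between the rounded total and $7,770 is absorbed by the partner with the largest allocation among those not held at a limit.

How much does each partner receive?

Nwosu: $3,470; Vance: $1,980; Bergstrom: $1,080; Delacroix: $1,240

Sum of profit-interest units: 38.
Pro-rata shares before constraints: Nwosu 2,862.63; Vance 1,635.79; Bergstrom 2,249.21; Delacroix 1,022.37.
Held at cap: Bergstrom ($1,080); remaining pool $6,690 reallocated over remaining profit-interest units 27.
Remaining shares: Nwosu 3,468.89 → $3,470; Vance 1,982.22 → $1,980; Delacroix 1,238.89 → $1,240.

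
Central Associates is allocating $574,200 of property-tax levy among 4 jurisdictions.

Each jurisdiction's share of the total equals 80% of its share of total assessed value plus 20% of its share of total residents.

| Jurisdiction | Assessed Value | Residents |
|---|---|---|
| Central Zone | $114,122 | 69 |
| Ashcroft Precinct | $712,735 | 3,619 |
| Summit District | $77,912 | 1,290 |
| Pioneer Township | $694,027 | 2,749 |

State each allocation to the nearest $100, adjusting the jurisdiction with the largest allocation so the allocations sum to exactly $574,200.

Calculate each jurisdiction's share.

Central Zone: $33,800 · Ashcroft Precinct: $258,500 · Summit District: $41,600 · Pioneer Township: $240,300

Assessed value total 1,598,796; residents total 7,727.
Blended shares (80% assessed value + 20% residents): Central Zone 0.0589; Ashcroft Precinct 0.4503; Summit District 0.0724; Pioneer Township 0.4184.
Pro-rata amounts: Central Zone 33,814.59; Ashcroft Precinct 258,566.51; Summit District 41,557.58; Pioneer Township 240,261.31.
After rounding ($100): Central Zone $33,800; Ashcroft Precinct $258,600; Summit District $41,600; Pioneer Township $240,300. Sum = $574,300.
Difference $574,200 − $574,300 = −$100 applied to largest allocation (Ashcroft Precinct): Ashcroft Precinct becomes $258,500.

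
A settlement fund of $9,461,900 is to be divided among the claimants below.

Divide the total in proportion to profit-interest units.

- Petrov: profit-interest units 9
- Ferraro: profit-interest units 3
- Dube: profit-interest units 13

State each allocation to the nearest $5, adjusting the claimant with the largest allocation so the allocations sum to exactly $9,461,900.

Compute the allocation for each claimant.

Petrov: $3,406,285 | Ferraro: $1,135,430 | Dube: $4,920,185

Sum of profit-interest units: 25.
Unrounded shares: Petrov 9/25 × $9,461,900 = 3,406,284.00; Ferraro 3/25 × $9,461,900 = 1,135,428.00; Dube 13/25 × $9,461,900 = 4,920,188.00.
Rounded to nearest $5: Petrov $3,406,285; Ferraro $1,135,430; Dube $4,920,190. Sum = $9,461,905.
Difference $9,461,900 − $9,461,905 = −$5 applied to largest allocation (Dube): Dube becomes $4,920,185.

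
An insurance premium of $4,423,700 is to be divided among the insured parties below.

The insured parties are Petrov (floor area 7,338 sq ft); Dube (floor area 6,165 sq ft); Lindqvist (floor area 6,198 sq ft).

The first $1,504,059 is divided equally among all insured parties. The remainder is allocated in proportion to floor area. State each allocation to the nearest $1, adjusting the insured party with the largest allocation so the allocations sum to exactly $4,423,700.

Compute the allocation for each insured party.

$1,504,059 shared equally gives $501,353 per insured party.
Remainder $2,919,641 by floor area (total 19,701): Petrov 1,087,474.02 → $1,087,474; Dube 913,638.23 → $913,638; Lindqvist 918,528.75 → $918,529.
Totals: Petrov $501,353 + $1,087,474 = $1,588,827; Dube $501,353 + $913,638 = $1,414,991; Lindqvist $501,353 + $918,529 = $1,419,882.

Petrov: $1,588,827 · Dube: $1,414,991 · Lindqvist: $1,419,882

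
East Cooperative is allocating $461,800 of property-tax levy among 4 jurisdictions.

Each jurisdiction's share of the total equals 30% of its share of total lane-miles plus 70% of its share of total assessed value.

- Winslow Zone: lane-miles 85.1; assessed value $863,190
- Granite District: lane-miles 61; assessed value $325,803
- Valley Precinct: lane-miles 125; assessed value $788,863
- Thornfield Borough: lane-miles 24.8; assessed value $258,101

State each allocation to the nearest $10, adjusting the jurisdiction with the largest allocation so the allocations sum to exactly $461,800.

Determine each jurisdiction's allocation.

Totals — lane-miles 295.9, assessed value 2,235,957.
Combined weights (30% lane-miles + 70% assessed value): Winslow Zone 0.3565; Granite District 0.1638; Valley Precinct 0.3737; Thornfield Borough 0.1059.
Raw shares: Winslow Zone 164,638.06; Granite District 75,662.58; Valley Precinct 172,573.48; Thornfield Borough 48,925.88.
Rounded to nearest $10: Winslow Zone $164,640; Granite District $75,660; Valley Precinct $172,570; Thornfield Borough $48,930. Sum = $461,800.
Rounded total matches; no reconciliation needed.

Winslow Zone: $164,640 · Granite District: $75,660 · Valley Precinct: $172,570 · Thornfield Borough: $48,930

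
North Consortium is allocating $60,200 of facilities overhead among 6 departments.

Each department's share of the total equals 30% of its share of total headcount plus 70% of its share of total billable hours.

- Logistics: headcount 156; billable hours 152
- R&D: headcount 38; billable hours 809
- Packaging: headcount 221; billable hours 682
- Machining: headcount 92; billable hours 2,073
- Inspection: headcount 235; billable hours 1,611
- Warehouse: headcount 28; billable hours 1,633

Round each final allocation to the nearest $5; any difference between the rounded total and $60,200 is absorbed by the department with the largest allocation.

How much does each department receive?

Headcount total 770; billable hours total 6,960.
Combined weights (30% headcount + 70% billable hours): Logistics 0.0761; R&D 0.0962; Packaging 0.1547; Machining 0.2443; Inspection 0.2536; Warehouse 0.1751.
Raw shares: Logistics 4,579.21; R&D 5,789.44; Packaging 9,312.69; Machining 14,709.00; Inspection 15,265.78; Warehouse 10,543.89.
After rounding ($5): Logistics $4,580; R&D $5,790; Packaging $9,315; Machining $14,710; Inspection $15,265; Warehouse $10,545. Sum = $60,205.
Difference $60,200 − $60,205 = −$5 applied to largest allocation (Inspection): Inspection becomes $15,260.

Logistics: $4,580; R&D: $5,790; Packaging: $9,315; Machining: $14,710; Inspection: $15,260; Warehouse: $10,545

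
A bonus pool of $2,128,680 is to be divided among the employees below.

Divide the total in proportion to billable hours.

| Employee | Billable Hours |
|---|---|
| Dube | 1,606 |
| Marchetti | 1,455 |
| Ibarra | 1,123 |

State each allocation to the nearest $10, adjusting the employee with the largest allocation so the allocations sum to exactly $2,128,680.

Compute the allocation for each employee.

Total billable hours = 4,184.
Raw shares: Dube 1,606/4,184 × $2,128,680 = 817,079.37; Marchetti 1,455/4,184 × $2,128,680 = 740,255.59; Ibarra 1,123/4,184 × $2,128,680 = 571,345.04.
At nearest $10: Dube $817,080; Marchetti $740,260; Ibarra $571,350. Sum = $2,128,690.
Difference $2,128,680 − $2,128,690 = −$10 applied to largest allocation (Dube): Dube becomes $817,070.

Dube: $817,070 · Marchetti: $740,260 · Ibarra: $571,350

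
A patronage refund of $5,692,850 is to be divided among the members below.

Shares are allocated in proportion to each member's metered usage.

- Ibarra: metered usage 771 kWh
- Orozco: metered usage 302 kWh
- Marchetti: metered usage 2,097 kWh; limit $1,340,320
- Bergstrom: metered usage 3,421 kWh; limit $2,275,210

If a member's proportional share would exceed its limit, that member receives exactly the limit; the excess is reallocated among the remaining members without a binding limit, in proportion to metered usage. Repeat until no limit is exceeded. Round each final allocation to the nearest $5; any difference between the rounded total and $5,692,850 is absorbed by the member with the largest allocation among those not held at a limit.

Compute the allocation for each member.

Ibarra: $1,492,650; Orozco: $584,670; Marchetti: $1,340,320; Bergstrom: $2,275,210

Sum of metered usage: 6,591.
Proportional shares (ignoring caps): Ibarra 665,936.48; Orozco 260,846.72; Marchetti 1,811,243.58; Bergstrom 2,954,823.22.
Cap binds for Marchetti ($1,340,320), Bergstrom ($2,275,210); residual $2,077,320 reallocated over remaining metered usage 1,073.
Remaining shares: Ibarra 1,492,650.25 → $1,492,650; Orozco 584,669.75 → $584,670.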